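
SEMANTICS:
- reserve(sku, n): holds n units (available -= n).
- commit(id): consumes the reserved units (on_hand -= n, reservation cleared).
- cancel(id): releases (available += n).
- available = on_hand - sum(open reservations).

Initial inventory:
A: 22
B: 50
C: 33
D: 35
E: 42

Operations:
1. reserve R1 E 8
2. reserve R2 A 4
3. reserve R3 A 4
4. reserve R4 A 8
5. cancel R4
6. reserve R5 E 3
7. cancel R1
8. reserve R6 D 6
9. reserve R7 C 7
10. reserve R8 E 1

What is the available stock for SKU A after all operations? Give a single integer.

Answer: 14

Derivation:
Step 1: reserve R1 E 8 -> on_hand[A=22 B=50 C=33 D=35 E=42] avail[A=22 B=50 C=33 D=35 E=34] open={R1}
Step 2: reserve R2 A 4 -> on_hand[A=22 B=50 C=33 D=35 E=42] avail[A=18 B=50 C=33 D=35 E=34] open={R1,R2}
Step 3: reserve R3 A 4 -> on_hand[A=22 B=50 C=33 D=35 E=42] avail[A=14 B=50 C=33 D=35 E=34] open={R1,R2,R3}
Step 4: reserve R4 A 8 -> on_hand[A=22 B=50 C=33 D=35 E=42] avail[A=6 B=50 C=33 D=35 E=34] open={R1,R2,R3,R4}
Step 5: cancel R4 -> on_hand[A=22 B=50 C=33 D=35 E=42] avail[A=14 B=50 C=33 D=35 E=34] open={R1,R2,R3}
Step 6: reserve R5 E 3 -> on_hand[A=22 B=50 C=33 D=35 E=42] avail[A=14 B=50 C=33 D=35 E=31] open={R1,R2,R3,R5}
Step 7: cancel R1 -> on_hand[A=22 B=50 C=33 D=35 E=42] avail[A=14 B=50 C=33 D=35 E=39] open={R2,R3,R5}
Step 8: reserve R6 D 6 -> on_hand[A=22 B=50 C=33 D=35 E=42] avail[A=14 B=50 C=33 D=29 E=39] open={R2,R3,R5,R6}
Step 9: reserve R7 C 7 -> on_hand[A=22 B=50 C=33 D=35 E=42] avail[A=14 B=50 C=26 D=29 E=39] open={R2,R3,R5,R6,R7}
Step 10: reserve R8 E 1 -> on_hand[A=22 B=50 C=33 D=35 E=42] avail[A=14 B=50 C=26 D=29 E=38] open={R2,R3,R5,R6,R7,R8}
Final available[A] = 14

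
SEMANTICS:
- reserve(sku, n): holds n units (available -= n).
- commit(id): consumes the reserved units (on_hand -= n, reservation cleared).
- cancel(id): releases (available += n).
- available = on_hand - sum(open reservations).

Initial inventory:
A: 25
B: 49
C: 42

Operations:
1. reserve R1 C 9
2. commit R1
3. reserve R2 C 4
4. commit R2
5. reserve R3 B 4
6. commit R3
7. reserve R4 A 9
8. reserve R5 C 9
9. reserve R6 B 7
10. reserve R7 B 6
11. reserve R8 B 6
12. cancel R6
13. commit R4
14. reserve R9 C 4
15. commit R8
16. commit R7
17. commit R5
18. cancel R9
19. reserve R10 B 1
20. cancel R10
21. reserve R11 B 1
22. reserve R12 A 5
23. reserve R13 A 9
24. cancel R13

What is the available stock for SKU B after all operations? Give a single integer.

Answer: 32

Derivation:
Step 1: reserve R1 C 9 -> on_hand[A=25 B=49 C=42] avail[A=25 B=49 C=33] open={R1}
Step 2: commit R1 -> on_hand[A=25 B=49 C=33] avail[A=25 B=49 C=33] open={}
Step 3: reserve R2 C 4 -> on_hand[A=25 B=49 C=33] avail[A=25 B=49 C=29] open={R2}
Step 4: commit R2 -> on_hand[A=25 B=49 C=29] avail[A=25 B=49 C=29] open={}
Step 5: reserve R3 B 4 -> on_hand[A=25 B=49 C=29] avail[A=25 B=45 C=29] open={R3}
Step 6: commit R3 -> on_hand[A=25 B=45 C=29] avail[A=25 B=45 C=29] open={}
Step 7: reserve R4 A 9 -> on_hand[A=25 B=45 C=29] avail[A=16 B=45 C=29] open={R4}
Step 8: reserve R5 C 9 -> on_hand[A=25 B=45 C=29] avail[A=16 B=45 C=20] open={R4,R5}
Step 9: reserve R6 B 7 -> on_hand[A=25 B=45 C=29] avail[A=16 B=38 C=20] open={R4,R5,R6}
Step 10: reserve R7 B 6 -> on_hand[A=25 B=45 C=29] avail[A=16 B=32 C=20] open={R4,R5,R6,R7}
Step 11: reserve R8 B 6 -> on_hand[A=25 B=45 C=29] avail[A=16 B=26 C=20] open={R4,R5,R6,R7,R8}
Step 12: cancel R6 -> on_hand[A=25 B=45 C=29] avail[A=16 B=33 C=20] open={R4,R5,R7,R8}
Step 13: commit R4 -> on_hand[A=16 B=45 C=29] avail[A=16 B=33 C=20] open={R5,R7,R8}
Step 14: reserve R9 C 4 -> on_hand[A=16 B=45 C=29] avail[A=16 B=33 C=16] open={R5,R7,R8,R9}
Step 15: commit R8 -> on_hand[A=16 B=39 C=29] avail[A=16 B=33 C=16] open={R5,R7,R9}
Step 16: commit R7 -> on_hand[A=16 B=33 C=29] avail[A=16 B=33 C=16] open={R5,R9}
Step 17: commit R5 -> on_hand[A=16 B=33 C=20] avail[A=16 B=33 C=16] open={R9}
Step 18: cancel R9 -> on_hand[A=16 B=33 C=20] avail[A=16 B=33 C=20] open={}
Step 19: reserve R10 B 1 -> on_hand[A=16 B=33 C=20] avail[A=16 B=32 C=20] open={R10}
Step 20: cancel R10 -> on_hand[A=16 B=33 C=20] avail[A=16 B=33 C=20] open={}
Step 21: reserve R11 B 1 -> on_hand[A=16 B=33 C=20] avail[A=16 B=32 C=20] open={R11}
Step 22: reserve R12 A 5 -> on_hand[A=16 B=33 C=20] avail[A=11 B=32 C=20] open={R11,R12}
Step 23: reserve R13 A 9 -> on_hand[A=16 B=33 C=20] avail[A=2 B=32 C=20] open={R11,R12,R13}
Step 24: cancel R13 -> on_hand[A=16 B=33 C=20] avail[A=11 B=32 C=20] open={R11,R12}
Final available[B] = 32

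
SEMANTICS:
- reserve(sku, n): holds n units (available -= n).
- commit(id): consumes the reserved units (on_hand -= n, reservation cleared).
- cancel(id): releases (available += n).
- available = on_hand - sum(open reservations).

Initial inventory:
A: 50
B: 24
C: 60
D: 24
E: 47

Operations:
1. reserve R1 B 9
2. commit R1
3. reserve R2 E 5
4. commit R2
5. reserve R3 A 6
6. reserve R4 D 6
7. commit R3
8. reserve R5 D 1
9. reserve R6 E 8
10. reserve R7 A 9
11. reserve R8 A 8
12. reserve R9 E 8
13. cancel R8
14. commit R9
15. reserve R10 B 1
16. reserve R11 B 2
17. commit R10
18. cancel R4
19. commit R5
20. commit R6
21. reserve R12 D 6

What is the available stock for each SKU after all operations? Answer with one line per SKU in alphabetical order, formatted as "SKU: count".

Step 1: reserve R1 B 9 -> on_hand[A=50 B=24 C=60 D=24 E=47] avail[A=50 B=15 C=60 D=24 E=47] open={R1}
Step 2: commit R1 -> on_hand[A=50 B=15 C=60 D=24 E=47] avail[A=50 B=15 C=60 D=24 E=47] open={}
Step 3: reserve R2 E 5 -> on_hand[A=50 B=15 C=60 D=24 E=47] avail[A=50 B=15 C=60 D=24 E=42] open={R2}
Step 4: commit R2 -> on_hand[A=50 B=15 C=60 D=24 E=42] avail[A=50 B=15 C=60 D=24 E=42] open={}
Step 5: reserve R3 A 6 -> on_hand[A=50 B=15 C=60 D=24 E=42] avail[A=44 B=15 C=60 D=24 E=42] open={R3}
Step 6: reserve R4 D 6 -> on_hand[A=50 B=15 C=60 D=24 E=42] avail[A=44 B=15 C=60 D=18 E=42] open={R3,R4}
Step 7: commit R3 -> on_hand[A=44 B=15 C=60 D=24 E=42] avail[A=44 B=15 C=60 D=18 E=42] open={R4}
Step 8: reserve R5 D 1 -> on_hand[A=44 B=15 C=60 D=24 E=42] avail[A=44 B=15 C=60 D=17 E=42] open={R4,R5}
Step 9: reserve R6 E 8 -> on_hand[A=44 B=15 C=60 D=24 E=42] avail[A=44 B=15 C=60 D=17 E=34] open={R4,R5,R6}
Step 10: reserve R7 A 9 -> on_hand[A=44 B=15 C=60 D=24 E=42] avail[A=35 B=15 C=60 D=17 E=34] open={R4,R5,R6,R7}
Step 11: reserve R8 A 8 -> on_hand[A=44 B=15 C=60 D=24 E=42] avail[A=27 B=15 C=60 D=17 E=34] open={R4,R5,R6,R7,R8}
Step 12: reserve R9 E 8 -> on_hand[A=44 B=15 C=60 D=24 E=42] avail[A=27 B=15 C=60 D=17 E=26] open={R4,R5,R6,R7,R8,R9}
Step 13: cancel R8 -> on_hand[A=44 B=15 C=60 D=24 E=42] avail[A=35 B=15 C=60 D=17 E=26] open={R4,R5,R6,R7,R9}
Step 14: commit R9 -> on_hand[A=44 B=15 C=60 D=24 E=34] avail[A=35 B=15 C=60 D=17 E=26] open={R4,R5,R6,R7}
Step 15: reserve R10 B 1 -> on_hand[A=44 B=15 C=60 D=24 E=34] avail[A=35 B=14 C=60 D=17 E=26] open={R10,R4,R5,R6,R7}
Step 16: reserve R11 B 2 -> on_hand[A=44 B=15 C=60 D=24 E=34] avail[A=35 B=12 C=60 D=17 E=26] open={R10,R11,R4,R5,R6,R7}
Step 17: commit R10 -> on_hand[A=44 B=14 C=60 D=24 E=34] avail[A=35 B=12 C=60 D=17 E=26] open={R11,R4,R5,R6,R7}
Step 18: cancel R4 -> on_hand[A=44 B=14 C=60 D=24 E=34] avail[A=35 B=12 C=60 D=23 E=26] open={R11,R5,R6,R7}
Step 19: commit R5 -> on_hand[A=44 B=14 C=60 D=23 E=34] avail[A=35 B=12 C=60 D=23 E=26] open={R11,R6,R7}
Step 20: commit R6 -> on_hand[A=44 B=14 C=60 D=23 E=26] avail[A=35 B=12 C=60 D=23 E=26] open={R11,R7}
Step 21: reserve R12 D 6 -> on_hand[A=44 B=14 C=60 D=23 E=26] avail[A=35 B=12 C=60 D=17 E=26] open={R11,R12,R7}

Answer: A: 35
B: 12
C: 60
D: 17
E: 26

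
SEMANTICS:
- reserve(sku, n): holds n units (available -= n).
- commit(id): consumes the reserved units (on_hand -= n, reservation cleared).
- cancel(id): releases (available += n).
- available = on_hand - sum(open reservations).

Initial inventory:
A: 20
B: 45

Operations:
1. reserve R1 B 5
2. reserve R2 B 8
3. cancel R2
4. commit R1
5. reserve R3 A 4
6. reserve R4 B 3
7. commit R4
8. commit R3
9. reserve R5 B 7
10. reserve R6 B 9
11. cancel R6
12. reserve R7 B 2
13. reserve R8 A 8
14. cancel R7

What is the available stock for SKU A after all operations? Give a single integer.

Step 1: reserve R1 B 5 -> on_hand[A=20 B=45] avail[A=20 B=40] open={R1}
Step 2: reserve R2 B 8 -> on_hand[A=20 B=45] avail[A=20 B=32] open={R1,R2}
Step 3: cancel R2 -> on_hand[A=20 B=45] avail[A=20 B=40] open={R1}
Step 4: commit R1 -> on_hand[A=20 B=40] avail[A=20 B=40] open={}
Step 5: reserve R3 A 4 -> on_hand[A=20 B=40] avail[A=16 B=40] open={R3}
Step 6: reserve R4 B 3 -> on_hand[A=20 B=40] avail[A=16 B=37] open={R3,R4}
Step 7: commit R4 -> on_hand[A=20 B=37] avail[A=16 B=37] open={R3}
Step 8: commit R3 -> on_hand[A=16 B=37] avail[A=16 B=37] open={}
Step 9: reserve R5 B 7 -> on_hand[A=16 B=37] avail[A=16 B=30] open={R5}
Step 10: reserve R6 B 9 -> on_hand[A=16 B=37] avail[A=16 B=21] open={R5,R6}
Step 11: cancel R6 -> on_hand[A=16 B=37] avail[A=16 B=30] open={R5}
Step 12: reserve R7 B 2 -> on_hand[A=16 B=37] avail[A=16 B=28] open={R5,R7}
Step 13: reserve R8 A 8 -> on_hand[A=16 B=37] avail[A=8 B=28] open={R5,R7,R8}
Step 14: cancel R7 -> on_hand[A=16 B=37] avail[A=8 B=30] open={R5,R8}
Final available[A] = 8

Answer: 8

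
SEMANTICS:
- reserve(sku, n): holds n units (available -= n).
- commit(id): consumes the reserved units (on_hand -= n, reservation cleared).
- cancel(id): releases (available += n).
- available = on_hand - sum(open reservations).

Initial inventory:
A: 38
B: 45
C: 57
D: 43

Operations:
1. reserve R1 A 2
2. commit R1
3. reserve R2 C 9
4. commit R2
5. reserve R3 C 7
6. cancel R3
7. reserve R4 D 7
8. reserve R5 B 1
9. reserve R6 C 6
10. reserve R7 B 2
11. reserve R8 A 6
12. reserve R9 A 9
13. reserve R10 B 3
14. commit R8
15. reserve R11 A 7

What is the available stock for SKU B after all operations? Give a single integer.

Step 1: reserve R1 A 2 -> on_hand[A=38 B=45 C=57 D=43] avail[A=36 B=45 C=57 D=43] open={R1}
Step 2: commit R1 -> on_hand[A=36 B=45 C=57 D=43] avail[A=36 B=45 C=57 D=43] open={}
Step 3: reserve R2 C 9 -> on_hand[A=36 B=45 C=57 D=43] avail[A=36 B=45 C=48 D=43] open={R2}
Step 4: commit R2 -> on_hand[A=36 B=45 C=48 D=43] avail[A=36 B=45 C=48 D=43] open={}
Step 5: reserve R3 C 7 -> on_hand[A=36 B=45 C=48 D=43] avail[A=36 B=45 C=41 D=43] open={R3}
Step 6: cancel R3 -> on_hand[A=36 B=45 C=48 D=43] avail[A=36 B=45 C=48 D=43] open={}
Step 7: reserve R4 D 7 -> on_hand[A=36 B=45 C=48 D=43] avail[A=36 B=45 C=48 D=36] open={R4}
Step 8: reserve R5 B 1 -> on_hand[A=36 B=45 C=48 D=43] avail[A=36 B=44 C=48 D=36] open={R4,R5}
Step 9: reserve R6 C 6 -> on_hand[A=36 B=45 C=48 D=43] avail[A=36 B=44 C=42 D=36] open={R4,R5,R6}
Step 10: reserve R7 B 2 -> on_hand[A=36 B=45 C=48 D=43] avail[A=36 B=42 C=42 D=36] open={R4,R5,R6,R7}
Step 11: reserve R8 A 6 -> on_hand[A=36 B=45 C=48 D=43] avail[A=30 B=42 C=42 D=36] open={R4,R5,R6,R7,R8}
Step 12: reserve R9 A 9 -> on_hand[A=36 B=45 C=48 D=43] avail[A=21 B=42 C=42 D=36] open={R4,R5,R6,R7,R8,R9}
Step 13: reserve R10 B 3 -> on_hand[A=36 B=45 C=48 D=43] avail[A=21 B=39 C=42 D=36] open={R10,R4,R5,R6,R7,R8,R9}
Step 14: commit R8 -> on_hand[A=30 B=45 C=48 D=43] avail[A=21 B=39 C=42 D=36] open={R10,R4,R5,R6,R7,R9}
Step 15: reserve R11 A 7 -> on_hand[A=30 B=45 C=48 D=43] avail[A=14 B=39 C=42 D=36] open={R10,R11,R4,R5,R6,R7,R9}
Final available[B] = 39

Answer: 39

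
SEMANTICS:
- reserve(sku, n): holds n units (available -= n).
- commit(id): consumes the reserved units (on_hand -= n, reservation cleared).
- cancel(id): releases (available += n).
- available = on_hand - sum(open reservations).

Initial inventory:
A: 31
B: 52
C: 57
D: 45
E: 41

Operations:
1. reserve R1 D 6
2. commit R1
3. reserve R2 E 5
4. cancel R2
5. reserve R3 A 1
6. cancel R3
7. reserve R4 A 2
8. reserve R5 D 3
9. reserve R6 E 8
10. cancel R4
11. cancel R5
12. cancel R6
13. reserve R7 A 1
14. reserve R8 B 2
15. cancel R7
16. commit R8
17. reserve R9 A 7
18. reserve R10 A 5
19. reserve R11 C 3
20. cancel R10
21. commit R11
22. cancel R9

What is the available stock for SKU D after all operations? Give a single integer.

Answer: 39

Derivation:
Step 1: reserve R1 D 6 -> on_hand[A=31 B=52 C=57 D=45 E=41] avail[A=31 B=52 C=57 D=39 E=41] open={R1}
Step 2: commit R1 -> on_hand[A=31 B=52 C=57 D=39 E=41] avail[A=31 B=52 C=57 D=39 E=41] open={}
Step 3: reserve R2 E 5 -> on_hand[A=31 B=52 C=57 D=39 E=41] avail[A=31 B=52 C=57 D=39 E=36] open={R2}
Step 4: cancel R2 -> on_hand[A=31 B=52 C=57 D=39 E=41] avail[A=31 B=52 C=57 D=39 E=41] open={}
Step 5: reserve R3 A 1 -> on_hand[A=31 B=52 C=57 D=39 E=41] avail[A=30 B=52 C=57 D=39 E=41] open={R3}
Step 6: cancel R3 -> on_hand[A=31 B=52 C=57 D=39 E=41] avail[A=31 B=52 C=57 D=39 E=41] open={}
Step 7: reserve R4 A 2 -> on_hand[A=31 B=52 C=57 D=39 E=41] avail[A=29 B=52 C=57 D=39 E=41] open={R4}
Step 8: reserve R5 D 3 -> on_hand[A=31 B=52 C=57 D=39 E=41] avail[A=29 B=52 C=57 D=36 E=41] open={R4,R5}
Step 9: reserve R6 E 8 -> on_hand[A=31 B=52 C=57 D=39 E=41] avail[A=29 B=52 C=57 D=36 E=33] open={R4,R5,R6}
Step 10: cancel R4 -> on_hand[A=31 B=52 C=57 D=39 E=41] avail[A=31 B=52 C=57 D=36 E=33] open={R5,R6}
Step 11: cancel R5 -> on_hand[A=31 B=52 C=57 D=39 E=41] avail[A=31 B=52 C=57 D=39 E=33] open={R6}
Step 12: cancel R6 -> on_hand[A=31 B=52 C=57 D=39 E=41] avail[A=31 B=52 C=57 D=39 E=41] open={}
Step 13: reserve R7 A 1 -> on_hand[A=31 B=52 C=57 D=39 E=41] avail[A=30 B=52 C=57 D=39 E=41] open={R7}
Step 14: reserve R8 B 2 -> on_hand[A=31 B=52 C=57 D=39 E=41] avail[A=30 B=50 C=57 D=39 E=41] open={R7,R8}
Step 15: cancel R7 -> on_hand[A=31 B=52 C=57 D=39 E=41] avail[A=31 B=50 C=57 D=39 E=41] open={R8}
Step 16: commit R8 -> on_hand[A=31 B=50 C=57 D=39 E=41] avail[A=31 B=50 C=57 D=39 E=41] open={}
Step 17: reserve R9 A 7 -> on_hand[A=31 B=50 C=57 D=39 E=41] avail[A=24 B=50 C=57 D=39 E=41] open={R9}
Step 18: reserve R10 A 5 -> on_hand[A=31 B=50 C=57 D=39 E=41] avail[A=19 B=50 C=57 D=39 E=41] open={R10,R9}
Step 19: reserve R11 C 3 -> on_hand[A=31 B=50 C=57 D=39 E=41] avail[A=19 B=50 C=54 D=39 E=41] open={R10,R11,R9}
Step 20: cancel R10 -> on_hand[A=31 B=50 C=57 D=39 E=41] avail[A=24 B=50 C=54 D=39 E=41] open={R11,R9}
Step 21: commit R11 -> on_hand[A=31 B=50 C=54 D=39 E=41] avail[A=24 B=50 C=54 D=39 E=41] open={R9}
Step 22: cancel R9 -> on_hand[A=31 B=50 C=54 D=39 E=41] avail[A=31 B=50 C=54 D=39 E=41] open={}
Final available[D] = 39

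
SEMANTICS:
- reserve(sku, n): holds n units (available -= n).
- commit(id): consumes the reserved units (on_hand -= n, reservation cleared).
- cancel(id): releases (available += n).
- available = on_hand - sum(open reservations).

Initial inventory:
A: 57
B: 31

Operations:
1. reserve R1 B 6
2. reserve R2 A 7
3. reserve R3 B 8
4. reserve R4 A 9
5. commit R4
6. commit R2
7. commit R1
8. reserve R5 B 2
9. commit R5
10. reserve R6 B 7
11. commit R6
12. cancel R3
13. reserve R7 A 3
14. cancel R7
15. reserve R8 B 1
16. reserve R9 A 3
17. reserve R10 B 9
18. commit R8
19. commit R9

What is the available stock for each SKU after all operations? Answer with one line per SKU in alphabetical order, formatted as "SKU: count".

Answer: A: 38
B: 6

Derivation:
Step 1: reserve R1 B 6 -> on_hand[A=57 B=31] avail[A=57 B=25] open={R1}
Step 2: reserve R2 A 7 -> on_hand[A=57 B=31] avail[A=50 B=25] open={R1,R2}
Step 3: reserve R3 B 8 -> on_hand[A=57 B=31] avail[A=50 B=17] open={R1,R2,R3}
Step 4: reserve R4 A 9 -> on_hand[A=57 B=31] avail[A=41 B=17] open={R1,R2,R3,R4}
Step 5: commit R4 -> on_hand[A=48 B=31] avail[A=41 B=17] open={R1,R2,R3}
Step 6: commit R2 -> on_hand[A=41 B=31] avail[A=41 B=17] open={R1,R3}
Step 7: commit R1 -> on_hand[A=41 B=25] avail[A=41 B=17] open={R3}
Step 8: reserve R5 B 2 -> on_hand[A=41 B=25] avail[A=41 B=15] open={R3,R5}
Step 9: commit R5 -> on_hand[A=41 B=23] avail[A=41 B=15] open={R3}
Step 10: reserve R6 B 7 -> on_hand[A=41 B=23] avail[A=41 B=8] open={R3,R6}
Step 11: commit R6 -> on_hand[A=41 B=16] avail[A=41 B=8] open={R3}
Step 12: cancel R3 -> on_hand[A=41 B=16] avail[A=41 B=16] open={}
Step 13: reserve R7 A 3 -> on_hand[A=41 B=16] avail[A=38 B=16] open={R7}
Step 14: cancel R7 -> on_hand[A=41 B=16] avail[A=41 B=16] open={}
Step 15: reserve R8 B 1 -> on_hand[A=41 B=16] avail[A=41 B=15] open={R8}
Step 16: reserve R9 A 3 -> on_hand[A=41 B=16] avail[A=38 B=15] open={R8,R9}
Step 17: reserve R10 B 9 -> on_hand[A=41 B=16] avail[A=38 B=6] open={R10,R8,R9}
Step 18: commit R8 -> on_hand[A=41 B=15] avail[A=38 B=6] open={R10,R9}
Step 19: commit R9 -> on_hand[A=38 B=15] avail[A=38 B=6] open={R10}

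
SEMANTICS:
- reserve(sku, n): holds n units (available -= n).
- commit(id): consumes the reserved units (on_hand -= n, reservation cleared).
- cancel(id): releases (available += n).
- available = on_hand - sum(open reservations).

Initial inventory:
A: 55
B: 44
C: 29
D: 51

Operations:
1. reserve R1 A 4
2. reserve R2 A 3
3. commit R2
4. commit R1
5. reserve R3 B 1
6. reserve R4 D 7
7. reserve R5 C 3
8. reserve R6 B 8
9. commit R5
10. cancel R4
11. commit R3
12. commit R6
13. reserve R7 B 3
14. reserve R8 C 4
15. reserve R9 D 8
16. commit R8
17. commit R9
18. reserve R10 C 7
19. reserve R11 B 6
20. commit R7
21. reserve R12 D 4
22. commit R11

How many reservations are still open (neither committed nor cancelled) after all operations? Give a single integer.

Step 1: reserve R1 A 4 -> on_hand[A=55 B=44 C=29 D=51] avail[A=51 B=44 C=29 D=51] open={R1}
Step 2: reserve R2 A 3 -> on_hand[A=55 B=44 C=29 D=51] avail[A=48 B=44 C=29 D=51] open={R1,R2}
Step 3: commit R2 -> on_hand[A=52 B=44 C=29 D=51] avail[A=48 B=44 C=29 D=51] open={R1}
Step 4: commit R1 -> on_hand[A=48 B=44 C=29 D=51] avail[A=48 B=44 C=29 D=51] open={}
Step 5: reserve R3 B 1 -> on_hand[A=48 B=44 C=29 D=51] avail[A=48 B=43 C=29 D=51] open={R3}
Step 6: reserve R4 D 7 -> on_hand[A=48 B=44 C=29 D=51] avail[A=48 B=43 C=29 D=44] open={R3,R4}
Step 7: reserve R5 C 3 -> on_hand[A=48 B=44 C=29 D=51] avail[A=48 B=43 C=26 D=44] open={R3,R4,R5}
Step 8: reserve R6 B 8 -> on_hand[A=48 B=44 C=29 D=51] avail[A=48 B=35 C=26 D=44] open={R3,R4,R5,R6}
Step 9: commit R5 -> on_hand[A=48 B=44 C=26 D=51] avail[A=48 B=35 C=26 D=44] open={R3,R4,R6}
Step 10: cancel R4 -> on_hand[A=48 B=44 C=26 D=51] avail[A=48 B=35 C=26 D=51] open={R3,R6}
Step 11: commit R3 -> on_hand[A=48 B=43 C=26 D=51] avail[A=48 B=35 C=26 D=51] open={R6}
Step 12: commit R6 -> on_hand[A=48 B=35 C=26 D=51] avail[A=48 B=35 C=26 D=51] open={}
Step 13: reserve R7 B 3 -> on_hand[A=48 B=35 C=26 D=51] avail[A=48 B=32 C=26 D=51] open={R7}
Step 14: reserve R8 C 4 -> on_hand[A=48 B=35 C=26 D=51] avail[A=48 B=32 C=22 D=51] open={R7,R8}
Step 15: reserve R9 D 8 -> on_hand[A=48 B=35 C=26 D=51] avail[A=48 B=32 C=22 D=43] open={R7,R8,R9}
Step 16: commit R8 -> on_hand[A=48 B=35 C=22 D=51] avail[A=48 B=32 C=22 D=43] open={R7,R9}
Step 17: commit R9 -> on_hand[A=48 B=35 C=22 D=43] avail[A=48 B=32 C=22 D=43] open={R7}
Step 18: reserve R10 C 7 -> on_hand[A=48 B=35 C=22 D=43] avail[A=48 B=32 C=15 D=43] open={R10,R7}
Step 19: reserve R11 B 6 -> on_hand[A=48 B=35 C=22 D=43] avail[A=48 B=26 C=15 D=43] open={R10,R11,R7}
Step 20: commit R7 -> on_hand[A=48 B=32 C=22 D=43] avail[A=48 B=26 C=15 D=43] open={R10,R11}
Step 21: reserve R12 D 4 -> on_hand[A=48 B=32 C=22 D=43] avail[A=48 B=26 C=15 D=39] open={R10,R11,R12}
Step 22: commit R11 -> on_hand[A=48 B=26 C=22 D=43] avail[A=48 B=26 C=15 D=39] open={R10,R12}
Open reservations: ['R10', 'R12'] -> 2

Answer: 2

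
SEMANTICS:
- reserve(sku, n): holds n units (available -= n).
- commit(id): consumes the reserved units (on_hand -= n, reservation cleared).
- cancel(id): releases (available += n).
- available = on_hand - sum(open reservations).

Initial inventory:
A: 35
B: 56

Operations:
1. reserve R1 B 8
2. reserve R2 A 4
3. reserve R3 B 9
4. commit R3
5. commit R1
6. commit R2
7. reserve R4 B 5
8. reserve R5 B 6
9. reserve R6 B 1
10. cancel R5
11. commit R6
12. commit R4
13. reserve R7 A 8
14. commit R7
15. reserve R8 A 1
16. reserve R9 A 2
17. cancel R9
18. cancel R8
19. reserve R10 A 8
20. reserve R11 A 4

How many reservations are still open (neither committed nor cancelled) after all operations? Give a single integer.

Answer: 2

Derivation:
Step 1: reserve R1 B 8 -> on_hand[A=35 B=56] avail[A=35 B=48] open={R1}
Step 2: reserve R2 A 4 -> on_hand[A=35 B=56] avail[A=31 B=48] open={R1,R2}
Step 3: reserve R3 B 9 -> on_hand[A=35 B=56] avail[A=31 B=39] open={R1,R2,R3}
Step 4: commit R3 -> on_hand[A=35 B=47] avail[A=31 B=39] open={R1,R2}
Step 5: commit R1 -> on_hand[A=35 B=39] avail[A=31 B=39] open={R2}
Step 6: commit R2 -> on_hand[A=31 B=39] avail[A=31 B=39] open={}
Step 7: reserve R4 B 5 -> on_hand[A=31 B=39] avail[A=31 B=34] open={R4}
Step 8: reserve R5 B 6 -> on_hand[A=31 B=39] avail[A=31 B=28] open={R4,R5}
Step 9: reserve R6 B 1 -> on_hand[A=31 B=39] avail[A=31 B=27] open={R4,R5,R6}
Step 10: cancel R5 -> on_hand[A=31 B=39] avail[A=31 B=33] open={R4,R6}
Step 11: commit R6 -> on_hand[A=31 B=38] avail[A=31 B=33] open={R4}
Step 12: commit R4 -> on_hand[A=31 B=33] avail[A=31 B=33] open={}
Step 13: reserve R7 A 8 -> on_hand[A=31 B=33] avail[A=23 B=33] open={R7}
Step 14: commit R7 -> on_hand[A=23 B=33] avail[A=23 B=33] open={}
Step 15: reserve R8 A 1 -> on_hand[A=23 B=33] avail[A=22 B=33] open={R8}
Step 16: reserve R9 A 2 -> on_hand[A=23 B=33] avail[A=20 B=33] open={R8,R9}
Step 17: cancel R9 -> on_hand[A=23 B=33] avail[A=22 B=33] open={R8}
Step 18: cancel R8 -> on_hand[A=23 B=33] avail[A=23 B=33] open={}
Step 19: reserve R10 A 8 -> on_hand[A=23 B=33] avail[A=15 B=33] open={R10}
Step 20: reserve R11 A 4 -> on_hand[A=23 B=33] avail[A=11 B=33] open={R10,R11}
Open reservations: ['R10', 'R11'] -> 2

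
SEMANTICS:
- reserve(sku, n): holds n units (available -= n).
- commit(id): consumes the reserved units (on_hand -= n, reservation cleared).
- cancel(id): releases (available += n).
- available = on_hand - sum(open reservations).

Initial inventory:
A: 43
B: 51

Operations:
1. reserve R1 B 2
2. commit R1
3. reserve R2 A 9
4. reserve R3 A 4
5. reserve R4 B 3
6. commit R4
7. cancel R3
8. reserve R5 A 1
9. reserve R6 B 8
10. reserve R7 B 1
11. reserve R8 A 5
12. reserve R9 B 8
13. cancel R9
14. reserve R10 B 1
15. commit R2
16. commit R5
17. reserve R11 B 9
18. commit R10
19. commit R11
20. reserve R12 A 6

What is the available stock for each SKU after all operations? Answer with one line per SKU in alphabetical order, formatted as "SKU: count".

Answer: A: 22
B: 27

Derivation:
Step 1: reserve R1 B 2 -> on_hand[A=43 B=51] avail[A=43 B=49] open={R1}
Step 2: commit R1 -> on_hand[A=43 B=49] avail[A=43 B=49] open={}
Step 3: reserve R2 A 9 -> on_hand[A=43 B=49] avail[A=34 B=49] open={R2}
Step 4: reserve R3 A 4 -> on_hand[A=43 B=49] avail[A=30 B=49] open={R2,R3}
Step 5: reserve R4 B 3 -> on_hand[A=43 B=49] avail[A=30 B=46] open={R2,R3,R4}
Step 6: commit R4 -> on_hand[A=43 B=46] avail[A=30 B=46] open={R2,R3}
Step 7: cancel R3 -> on_hand[A=43 B=46] avail[A=34 B=46] open={R2}
Step 8: reserve R5 A 1 -> on_hand[A=43 B=46] avail[A=33 B=46] open={R2,R5}
Step 9: reserve R6 B 8 -> on_hand[A=43 B=46] avail[A=33 B=38] open={R2,R5,R6}
Step 10: reserve R7 B 1 -> on_hand[A=43 B=46] avail[A=33 B=37] open={R2,R5,R6,R7}
Step 11: reserve R8 A 5 -> on_hand[A=43 B=46] avail[A=28 B=37] open={R2,R5,R6,R7,R8}
Step 12: reserve R9 B 8 -> on_hand[A=43 B=46] avail[A=28 B=29] open={R2,R5,R6,R7,R8,R9}
Step 13: cancel R9 -> on_hand[A=43 B=46] avail[A=28 B=37] open={R2,R5,R6,R7,R8}
Step 14: reserve R10 B 1 -> on_hand[A=43 B=46] avail[A=28 B=36] open={R10,R2,R5,R6,R7,R8}
Step 15: commit R2 -> on_hand[A=34 B=46] avail[A=28 B=36] open={R10,R5,R6,R7,R8}
Step 16: commit R5 -> on_hand[A=33 B=46] avail[A=28 B=36] open={R10,R6,R7,R8}
Step 17: reserve R11 B 9 -> on_hand[A=33 B=46] avail[A=28 B=27] open={R10,R11,R6,R7,R8}
Step 18: commit R10 -> on_hand[A=33 B=45] avail[A=28 B=27] open={R11,R6,R7,R8}
Step 19: commit R11 -> on_hand[A=33 B=36] avail[A=28 B=27] open={R6,R7,R8}
Step 20: reserve R12 A 6 -> on_hand[A=33 B=36] avail[A=22 B=27] open={R12,R6,R7,R8}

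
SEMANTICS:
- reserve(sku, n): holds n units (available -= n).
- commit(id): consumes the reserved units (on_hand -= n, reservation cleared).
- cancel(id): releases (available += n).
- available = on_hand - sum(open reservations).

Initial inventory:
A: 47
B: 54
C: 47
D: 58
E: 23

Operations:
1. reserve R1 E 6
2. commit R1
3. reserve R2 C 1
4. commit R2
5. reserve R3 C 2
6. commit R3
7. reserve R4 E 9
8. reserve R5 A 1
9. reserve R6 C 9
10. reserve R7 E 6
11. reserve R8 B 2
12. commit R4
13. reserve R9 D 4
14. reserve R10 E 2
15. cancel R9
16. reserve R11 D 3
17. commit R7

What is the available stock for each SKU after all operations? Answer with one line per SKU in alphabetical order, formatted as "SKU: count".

Answer: A: 46
B: 52
C: 35
D: 55
E: 0

Derivation:
Step 1: reserve R1 E 6 -> on_hand[A=47 B=54 C=47 D=58 E=23] avail[A=47 B=54 C=47 D=58 E=17] open={R1}
Step 2: commit R1 -> on_hand[A=47 B=54 C=47 D=58 E=17] avail[A=47 B=54 C=47 D=58 E=17] open={}
Step 3: reserve R2 C 1 -> on_hand[A=47 B=54 C=47 D=58 E=17] avail[A=47 B=54 C=46 D=58 E=17] open={R2}
Step 4: commit R2 -> on_hand[A=47 B=54 C=46 D=58 E=17] avail[A=47 B=54 C=46 D=58 E=17] open={}
Step 5: reserve R3 C 2 -> on_hand[A=47 B=54 C=46 D=58 E=17] avail[A=47 B=54 C=44 D=58 E=17] open={R3}
Step 6: commit R3 -> on_hand[A=47 B=54 C=44 D=58 E=17] avail[A=47 B=54 C=44 D=58 E=17] open={}
Step 7: reserve R4 E 9 -> on_hand[A=47 B=54 C=44 D=58 E=17] avail[A=47 B=54 C=44 D=58 E=8] open={R4}
Step 8: reserve R5 A 1 -> on_hand[A=47 B=54 C=44 D=58 E=17] avail[A=46 B=54 C=44 D=58 E=8] open={R4,R5}
Step 9: reserve R6 C 9 -> on_hand[A=47 B=54 C=44 D=58 E=17] avail[A=46 B=54 C=35 D=58 E=8] open={R4,R5,R6}
Step 10: reserve R7 E 6 -> on_hand[A=47 B=54 C=44 D=58 E=17] avail[A=46 B=54 C=35 D=58 E=2] open={R4,R5,R6,R7}
Step 11: reserve R8 B 2 -> on_hand[A=47 B=54 C=44 D=58 E=17] avail[A=46 B=52 C=35 D=58 E=2] open={R4,R5,R6,R7,R8}
Step 12: commit R4 -> on_hand[A=47 B=54 C=44 D=58 E=8] avail[A=46 B=52 C=35 D=58 E=2] open={R5,R6,R7,R8}
Step 13: reserve R9 D 4 -> on_hand[A=47 B=54 C=44 D=58 E=8] avail[A=46 B=52 C=35 D=54 E=2] open={R5,R6,R7,R8,R9}
Step 14: reserve R10 E 2 -> on_hand[A=47 B=54 C=44 D=58 E=8] avail[A=46 B=52 C=35 D=54 E=0] open={R10,R5,R6,R7,R8,R9}
Step 15: cancel R9 -> on_hand[A=47 B=54 C=44 D=58 E=8] avail[A=46 B=52 C=35 D=58 E=0] open={R10,R5,R6,R7,R8}
Step 16: reserve R11 D 3 -> on_hand[A=47 B=54 C=44 D=58 E=8] avail[A=46 B=52 C=35 D=55 E=0] open={R10,R11,R5,R6,R7,R8}
Step 17: commit R7 -> on_hand[A=47 B=54 C=44 D=58 E=2] avail[A=46 B=52 C=35 D=55 E=0] open={R10,R11,R5,R6,R8}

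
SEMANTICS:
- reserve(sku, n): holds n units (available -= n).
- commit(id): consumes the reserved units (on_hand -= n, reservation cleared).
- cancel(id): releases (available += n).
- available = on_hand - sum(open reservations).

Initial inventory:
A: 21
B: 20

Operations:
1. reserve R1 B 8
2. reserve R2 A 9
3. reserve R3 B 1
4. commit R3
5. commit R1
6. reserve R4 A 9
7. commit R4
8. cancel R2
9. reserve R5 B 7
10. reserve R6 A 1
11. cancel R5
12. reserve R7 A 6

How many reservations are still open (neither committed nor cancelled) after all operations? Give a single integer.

Answer: 2

Derivation:
Step 1: reserve R1 B 8 -> on_hand[A=21 B=20] avail[A=21 B=12] open={R1}
Step 2: reserve R2 A 9 -> on_hand[A=21 B=20] avail[A=12 B=12] open={R1,R2}
Step 3: reserve R3 B 1 -> on_hand[A=21 B=20] avail[A=12 B=11] open={R1,R2,R3}
Step 4: commit R3 -> on_hand[A=21 B=19] avail[A=12 B=11] open={R1,R2}
Step 5: commit R1 -> on_hand[A=21 B=11] avail[A=12 B=11] open={R2}
Step 6: reserve R4 A 9 -> on_hand[A=21 B=11] avail[A=3 B=11] open={R2,R4}
Step 7: commit R4 -> on_hand[A=12 B=11] avail[A=3 B=11] open={R2}
Step 8: cancel R2 -> on_hand[A=12 B=11] avail[A=12 B=11] open={}
Step 9: reserve R5 B 7 -> on_hand[A=12 B=11] avail[A=12 B=4] open={R5}
Step 10: reserve R6 A 1 -> on_hand[A=12 B=11] avail[A=11 B=4] open={R5,R6}
Step 11: cancel R5 -> on_hand[A=12 B=11] avail[A=11 B=11] open={R6}
Step 12: reserve R7 A 6 -> on_hand[A=12 B=11] avail[A=5 B=11] open={R6,R7}
Open reservations: ['R6', 'R7'] -> 2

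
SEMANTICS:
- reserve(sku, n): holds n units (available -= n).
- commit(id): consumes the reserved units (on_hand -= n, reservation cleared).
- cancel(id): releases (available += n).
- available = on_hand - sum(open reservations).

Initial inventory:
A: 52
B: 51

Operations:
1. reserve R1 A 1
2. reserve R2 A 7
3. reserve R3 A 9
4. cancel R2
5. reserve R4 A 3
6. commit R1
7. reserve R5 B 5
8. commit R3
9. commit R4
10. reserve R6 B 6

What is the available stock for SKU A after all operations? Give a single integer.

Answer: 39

Derivation:
Step 1: reserve R1 A 1 -> on_hand[A=52 B=51] avail[A=51 B=51] open={R1}
Step 2: reserve R2 A 7 -> on_hand[A=52 B=51] avail[A=44 B=51] open={R1,R2}
Step 3: reserve R3 A 9 -> on_hand[A=52 B=51] avail[A=35 B=51] open={R1,R2,R3}
Step 4: cancel R2 -> on_hand[A=52 B=51] avail[A=42 B=51] open={R1,R3}
Step 5: reserve R4 A 3 -> on_hand[A=52 B=51] avail[A=39 B=51] open={R1,R3,R4}
Step 6: commit R1 -> on_hand[A=51 B=51] avail[A=39 B=51] open={R3,R4}
Step 7: reserve R5 B 5 -> on_hand[A=51 B=51] avail[A=39 B=46] open={R3,R4,R5}
Step 8: commit R3 -> on_hand[A=42 B=51] avail[A=39 B=46] open={R4,R5}
Step 9: commit R4 -> on_hand[A=39 B=51] avail[A=39 B=46] open={R5}
Step 10: reserve R6 B 6 -> on_hand[A=39 B=51] avail[A=39 B=40] open={R5,R6}
Final available[A] = 39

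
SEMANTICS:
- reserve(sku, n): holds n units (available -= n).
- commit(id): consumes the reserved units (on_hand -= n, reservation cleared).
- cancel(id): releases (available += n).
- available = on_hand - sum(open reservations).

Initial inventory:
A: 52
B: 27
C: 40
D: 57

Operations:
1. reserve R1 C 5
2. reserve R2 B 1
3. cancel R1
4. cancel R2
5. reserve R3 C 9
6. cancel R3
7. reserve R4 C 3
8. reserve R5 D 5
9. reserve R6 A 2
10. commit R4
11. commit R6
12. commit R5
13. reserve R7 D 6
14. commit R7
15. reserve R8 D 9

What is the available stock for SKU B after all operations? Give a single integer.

Step 1: reserve R1 C 5 -> on_hand[A=52 B=27 C=40 D=57] avail[A=52 B=27 C=35 D=57] open={R1}
Step 2: reserve R2 B 1 -> on_hand[A=52 B=27 C=40 D=57] avail[A=52 B=26 C=35 D=57] open={R1,R2}
Step 3: cancel R1 -> on_hand[A=52 B=27 C=40 D=57] avail[A=52 B=26 C=40 D=57] open={R2}
Step 4: cancel R2 -> on_hand[A=52 B=27 C=40 D=57] avail[A=52 B=27 C=40 D=57] open={}
Step 5: reserve R3 C 9 -> on_hand[A=52 B=27 C=40 D=57] avail[A=52 B=27 C=31 D=57] open={R3}
Step 6: cancel R3 -> on_hand[A=52 B=27 C=40 D=57] avail[A=52 B=27 C=40 D=57] open={}
Step 7: reserve R4 C 3 -> on_hand[A=52 B=27 C=40 D=57] avail[A=52 B=27 C=37 D=57] open={R4}
Step 8: reserve R5 D 5 -> on_hand[A=52 B=27 C=40 D=57] avail[A=52 B=27 C=37 D=52] open={R4,R5}
Step 9: reserve R6 A 2 -> on_hand[A=52 B=27 C=40 D=57] avail[A=50 B=27 C=37 D=52] open={R4,R5,R6}
Step 10: commit R4 -> on_hand[A=52 B=27 C=37 D=57] avail[A=50 B=27 C=37 D=52] open={R5,R6}
Step 11: commit R6 -> on_hand[A=50 B=27 C=37 D=57] avail[A=50 B=27 C=37 D=52] open={R5}
Step 12: commit R5 -> on_hand[A=50 B=27 C=37 D=52] avail[A=50 B=27 C=37 D=52] open={}
Step 13: reserve R7 D 6 -> on_hand[A=50 B=27 C=37 D=52] avail[A=50 B=27 C=37 D=46] open={R7}
Step 14: commit R7 -> on_hand[A=50 B=27 C=37 D=46] avail[A=50 B=27 C=37 D=46] open={}
Step 15: reserve R8 D 9 -> on_hand[A=50 B=27 C=37 D=46] avail[A=50 B=27 C=37 D=37] open={R8}
Final available[B] = 27

Answer: 27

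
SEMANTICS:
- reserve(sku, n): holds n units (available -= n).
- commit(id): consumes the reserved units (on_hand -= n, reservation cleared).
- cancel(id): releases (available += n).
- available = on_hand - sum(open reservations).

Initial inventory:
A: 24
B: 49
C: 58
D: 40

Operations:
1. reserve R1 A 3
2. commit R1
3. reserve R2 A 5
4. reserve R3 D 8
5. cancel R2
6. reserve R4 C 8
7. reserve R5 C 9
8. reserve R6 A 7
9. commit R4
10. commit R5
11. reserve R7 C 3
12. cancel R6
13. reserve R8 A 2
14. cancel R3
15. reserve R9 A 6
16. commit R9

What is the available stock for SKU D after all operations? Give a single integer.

Answer: 40

Derivation:
Step 1: reserve R1 A 3 -> on_hand[A=24 B=49 C=58 D=40] avail[A=21 B=49 C=58 D=40] open={R1}
Step 2: commit R1 -> on_hand[A=21 B=49 C=58 D=40] avail[A=21 B=49 C=58 D=40] open={}
Step 3: reserve R2 A 5 -> on_hand[A=21 B=49 C=58 D=40] avail[A=16 B=49 C=58 D=40] open={R2}
Step 4: reserve R3 D 8 -> on_hand[A=21 B=49 C=58 D=40] avail[A=16 B=49 C=58 D=32] open={R2,R3}
Step 5: cancel R2 -> on_hand[A=21 B=49 C=58 D=40] avail[A=21 B=49 C=58 D=32] open={R3}
Step 6: reserve R4 C 8 -> on_hand[A=21 B=49 C=58 D=40] avail[A=21 B=49 C=50 D=32] open={R3,R4}
Step 7: reserve R5 C 9 -> on_hand[A=21 B=49 C=58 D=40] avail[A=21 B=49 C=41 D=32] open={R3,R4,R5}
Step 8: reserve R6 A 7 -> on_hand[A=21 B=49 C=58 D=40] avail[A=14 B=49 C=41 D=32] open={R3,R4,R5,R6}
Step 9: commit R4 -> on_hand[A=21 B=49 C=50 D=40] avail[A=14 B=49 C=41 D=32] open={R3,R5,R6}
Step 10: commit R5 -> on_hand[A=21 B=49 C=41 D=40] avail[A=14 B=49 C=41 D=32] open={R3,R6}
Step 11: reserve R7 C 3 -> on_hand[A=21 B=49 C=41 D=40] avail[A=14 B=49 C=38 D=32] open={R3,R6,R7}
Step 12: cancel R6 -> on_hand[A=21 B=49 C=41 D=40] avail[A=21 B=49 C=38 D=32] open={R3,R7}
Step 13: reserve R8 A 2 -> on_hand[A=21 B=49 C=41 D=40] avail[A=19 B=49 C=38 D=32] open={R3,R7,R8}
Step 14: cancel R3 -> on_hand[A=21 B=49 C=41 D=40] avail[A=19 B=49 C=38 D=40] open={R7,R8}
Step 15: reserve R9 A 6 -> on_hand[A=21 B=49 C=41 D=40] avail[A=13 B=49 C=38 D=40] open={R7,R8,R9}
Step 16: commit R9 -> on_hand[A=15 B=49 C=41 D=40] avail[A=13 B=49 C=38 D=40] open={R7,R8}
Final available[D] = 40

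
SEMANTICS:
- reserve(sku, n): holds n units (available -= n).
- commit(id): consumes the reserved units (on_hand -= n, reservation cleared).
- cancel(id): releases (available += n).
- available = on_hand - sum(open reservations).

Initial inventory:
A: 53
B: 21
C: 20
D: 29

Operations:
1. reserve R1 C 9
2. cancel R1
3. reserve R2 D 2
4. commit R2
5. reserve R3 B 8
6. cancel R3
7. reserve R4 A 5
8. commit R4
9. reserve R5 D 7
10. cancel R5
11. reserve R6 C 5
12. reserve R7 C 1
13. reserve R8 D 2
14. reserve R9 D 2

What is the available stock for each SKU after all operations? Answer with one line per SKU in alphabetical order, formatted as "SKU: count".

Answer: A: 48
B: 21
C: 14
D: 23

Derivation:
Step 1: reserve R1 C 9 -> on_hand[A=53 B=21 C=20 D=29] avail[A=53 B=21 C=11 D=29] open={R1}
Step 2: cancel R1 -> on_hand[A=53 B=21 C=20 D=29] avail[A=53 B=21 C=20 D=29] open={}
Step 3: reserve R2 D 2 -> on_hand[A=53 B=21 C=20 D=29] avail[A=53 B=21 C=20 D=27] open={R2}
Step 4: commit R2 -> on_hand[A=53 B=21 C=20 D=27] avail[A=53 B=21 C=20 D=27] open={}
Step 5: reserve R3 B 8 -> on_hand[A=53 B=21 C=20 D=27] avail[A=53 B=13 C=20 D=27] open={R3}
Step 6: cancel R3 -> on_hand[A=53 B=21 C=20 D=27] avail[A=53 B=21 C=20 D=27] open={}
Step 7: reserve R4 A 5 -> on_hand[A=53 B=21 C=20 D=27] avail[A=48 B=21 C=20 D=27] open={R4}
Step 8: commit R4 -> on_hand[A=48 B=21 C=20 D=27] avail[A=48 B=21 C=20 D=27] open={}
Step 9: reserve R5 D 7 -> on_hand[A=48 B=21 C=20 D=27] avail[A=48 B=21 C=20 D=20] open={R5}
Step 10: cancel R5 -> on_hand[A=48 B=21 C=20 D=27] avail[A=48 B=21 C=20 D=27] open={}
Step 11: reserve R6 C 5 -> on_hand[A=48 B=21 C=20 D=27] avail[A=48 B=21 C=15 D=27] open={R6}
Step 12: reserve R7 C 1 -> on_hand[A=48 B=21 C=20 D=27] avail[A=48 B=21 C=14 D=27] open={R6,R7}
Step 13: reserve R8 D 2 -> on_hand[A=48 B=21 C=20 D=27] avail[A=48 B=21 C=14 D=25] open={R6,R7,R8}
Step 14: reserve R9 D 2 -> on_hand[A=48 B=21 C=20 D=27] avail[A=48 B=21 C=14 D=23] open={R6,R7,R8,R9}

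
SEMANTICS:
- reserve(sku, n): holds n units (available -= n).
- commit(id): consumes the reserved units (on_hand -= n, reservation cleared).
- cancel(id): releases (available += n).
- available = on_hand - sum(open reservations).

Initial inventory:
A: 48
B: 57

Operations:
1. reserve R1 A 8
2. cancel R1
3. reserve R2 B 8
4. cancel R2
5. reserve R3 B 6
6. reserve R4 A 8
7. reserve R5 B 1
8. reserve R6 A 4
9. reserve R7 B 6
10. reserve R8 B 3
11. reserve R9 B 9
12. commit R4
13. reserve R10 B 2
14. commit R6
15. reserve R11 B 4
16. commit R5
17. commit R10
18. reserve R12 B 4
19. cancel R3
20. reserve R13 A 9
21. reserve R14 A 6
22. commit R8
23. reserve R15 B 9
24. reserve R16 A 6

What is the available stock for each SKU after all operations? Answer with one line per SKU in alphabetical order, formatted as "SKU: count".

Step 1: reserve R1 A 8 -> on_hand[A=48 B=57] avail[A=40 B=57] open={R1}
Step 2: cancel R1 -> on_hand[A=48 B=57] avail[A=48 B=57] open={}
Step 3: reserve R2 B 8 -> on_hand[A=48 B=57] avail[A=48 B=49] open={R2}
Step 4: cancel R2 -> on_hand[A=48 B=57] avail[A=48 B=57] open={}
Step 5: reserve R3 B 6 -> on_hand[A=48 B=57] avail[A=48 B=51] open={R3}
Step 6: reserve R4 A 8 -> on_hand[A=48 B=57] avail[A=40 B=51] open={R3,R4}
Step 7: reserve R5 B 1 -> on_hand[A=48 B=57] avail[A=40 B=50] open={R3,R4,R5}
Step 8: reserve R6 A 4 -> on_hand[A=48 B=57] avail[A=36 B=50] open={R3,R4,R5,R6}
Step 9: reserve R7 B 6 -> on_hand[A=48 B=57] avail[A=36 B=44] open={R3,R4,R5,R6,R7}
Step 10: reserve R8 B 3 -> on_hand[A=48 B=57] avail[A=36 B=41] open={R3,R4,R5,R6,R7,R8}
Step 11: reserve R9 B 9 -> on_hand[A=48 B=57] avail[A=36 B=32] open={R3,R4,R5,R6,R7,R8,R9}
Step 12: commit R4 -> on_hand[A=40 B=57] avail[A=36 B=32] open={R3,R5,R6,R7,R8,R9}
Step 13: reserve R10 B 2 -> on_hand[A=40 B=57] avail[A=36 B=30] open={R10,R3,R5,R6,R7,R8,R9}
Step 14: commit R6 -> on_hand[A=36 B=57] avail[A=36 B=30] open={R10,R3,R5,R7,R8,R9}
Step 15: reserve R11 B 4 -> on_hand[A=36 B=57] avail[A=36 B=26] open={R10,R11,R3,R5,R7,R8,R9}
Step 16: commit R5 -> on_hand[A=36 B=56] avail[A=36 B=26] open={R10,R11,R3,R7,R8,R9}
Step 17: commit R10 -> on_hand[A=36 B=54] avail[A=36 B=26] open={R11,R3,R7,R8,R9}
Step 18: reserve R12 B 4 -> on_hand[A=36 B=54] avail[A=36 B=22] open={R11,R12,R3,R7,R8,R9}
Step 19: cancel R3 -> on_hand[A=36 B=54] avail[A=36 B=28] open={R11,R12,R7,R8,R9}
Step 20: reserve R13 A 9 -> on_hand[A=36 B=54] avail[A=27 B=28] open={R11,R12,R13,R7,R8,R9}
Step 21: reserve R14 A 6 -> on_hand[A=36 B=54] avail[A=21 B=28] open={R11,R12,R13,R14,R7,R8,R9}
Step 22: commit R8 -> on_hand[A=36 B=51] avail[A=21 B=28] open={R11,R12,R13,R14,R7,R9}
Step 23: reserve R15 B 9 -> on_hand[A=36 B=51] avail[A=21 B=19] open={R11,R12,R13,R14,R15,R7,R9}
Step 24: reserve R16 A 6 -> on_hand[A=36 B=51] avail[A=15 B=19] open={R11,R12,R13,R14,R15,R16,R7,R9}

Answer: A: 15
B: 19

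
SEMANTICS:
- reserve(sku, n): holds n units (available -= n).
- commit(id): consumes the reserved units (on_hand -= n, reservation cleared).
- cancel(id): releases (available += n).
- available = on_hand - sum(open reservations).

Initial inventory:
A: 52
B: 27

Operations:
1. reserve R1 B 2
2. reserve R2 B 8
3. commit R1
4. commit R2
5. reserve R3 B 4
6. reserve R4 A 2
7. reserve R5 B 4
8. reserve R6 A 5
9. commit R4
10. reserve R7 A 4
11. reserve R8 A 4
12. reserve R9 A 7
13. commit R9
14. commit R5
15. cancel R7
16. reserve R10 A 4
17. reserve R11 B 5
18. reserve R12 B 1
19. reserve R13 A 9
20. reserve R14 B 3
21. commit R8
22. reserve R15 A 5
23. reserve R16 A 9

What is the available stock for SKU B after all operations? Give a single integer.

Answer: 0

Derivation:
Step 1: reserve R1 B 2 -> on_hand[A=52 B=27] avail[A=52 B=25] open={R1}
Step 2: reserve R2 B 8 -> on_hand[A=52 B=27] avail[A=52 B=17] open={R1,R2}
Step 3: commit R1 -> on_hand[A=52 B=25] avail[A=52 B=17] open={R2}
Step 4: commit R2 -> on_hand[A=52 B=17] avail[A=52 B=17] open={}
Step 5: reserve R3 B 4 -> on_hand[A=52 B=17] avail[A=52 B=13] open={R3}
Step 6: reserve R4 A 2 -> on_hand[A=52 B=17] avail[A=50 B=13] open={R3,R4}
Step 7: reserve R5 B 4 -> on_hand[A=52 B=17] avail[A=50 B=9] open={R3,R4,R5}
Step 8: reserve R6 A 5 -> on_hand[A=52 B=17] avail[A=45 B=9] open={R3,R4,R5,R6}
Step 9: commit R4 -> on_hand[A=50 B=17] avail[A=45 B=9] open={R3,R5,R6}
Step 10: reserve R7 A 4 -> on_hand[A=50 B=17] avail[A=41 B=9] open={R3,R5,R6,R7}
Step 11: reserve R8 A 4 -> on_hand[A=50 B=17] avail[A=37 B=9] open={R3,R5,R6,R7,R8}
Step 12: reserve R9 A 7 -> on_hand[A=50 B=17] avail[A=30 B=9] open={R3,R5,R6,R7,R8,R9}
Step 13: commit R9 -> on_hand[A=43 B=17] avail[A=30 B=9] open={R3,R5,R6,R7,R8}
Step 14: commit R5 -> on_hand[A=43 B=13] avail[A=30 B=9] open={R3,R6,R7,R8}
Step 15: cancel R7 -> on_hand[A=43 B=13] avail[A=34 B=9] open={R3,R6,R8}
Step 16: reserve R10 A 4 -> on_hand[A=43 B=13] avail[A=30 B=9] open={R10,R3,R6,R8}
Step 17: reserve R11 B 5 -> on_hand[A=43 B=13] avail[A=30 B=4] open={R10,R11,R3,R6,R8}
Step 18: reserve R12 B 1 -> on_hand[A=43 B=13] avail[A=30 B=3] open={R10,R11,R12,R3,R6,R8}
Step 19: reserve R13 A 9 -> on_hand[A=43 B=13] avail[A=21 B=3] open={R10,R11,R12,R13,R3,R6,R8}
Step 20: reserve R14 B 3 -> on_hand[A=43 B=13] avail[A=21 B=0] open={R10,R11,R12,R13,R14,R3,R6,R8}
Step 21: commit R8 -> on_hand[A=39 B=13] avail[A=21 B=0] open={R10,R11,R12,R13,R14,R3,R6}
Step 22: reserve R15 A 5 -> on_hand[A=39 B=13] avail[A=16 B=0] open={R10,R11,R12,R13,R14,R15,R3,R6}
Step 23: reserve R16 A 9 -> on_hand[A=39 B=13] avail[A=7 B=0] open={R10,R11,R12,R13,R14,R15,R16,R3,R6}
Final available[B] = 0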